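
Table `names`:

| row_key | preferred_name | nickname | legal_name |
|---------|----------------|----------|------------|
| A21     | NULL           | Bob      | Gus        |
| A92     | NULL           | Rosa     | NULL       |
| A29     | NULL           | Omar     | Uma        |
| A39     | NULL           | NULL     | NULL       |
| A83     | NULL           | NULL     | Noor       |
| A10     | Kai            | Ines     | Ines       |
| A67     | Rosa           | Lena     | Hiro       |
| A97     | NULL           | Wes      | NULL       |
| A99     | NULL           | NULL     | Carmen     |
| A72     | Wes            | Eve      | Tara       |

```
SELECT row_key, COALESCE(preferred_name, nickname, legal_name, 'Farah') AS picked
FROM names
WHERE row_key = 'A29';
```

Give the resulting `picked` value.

row_key = A29: preferred_name=NULL, nickname=Omar, legal_name=Uma.
preferred_name=NULL, nickname=Omar → Omar

Omar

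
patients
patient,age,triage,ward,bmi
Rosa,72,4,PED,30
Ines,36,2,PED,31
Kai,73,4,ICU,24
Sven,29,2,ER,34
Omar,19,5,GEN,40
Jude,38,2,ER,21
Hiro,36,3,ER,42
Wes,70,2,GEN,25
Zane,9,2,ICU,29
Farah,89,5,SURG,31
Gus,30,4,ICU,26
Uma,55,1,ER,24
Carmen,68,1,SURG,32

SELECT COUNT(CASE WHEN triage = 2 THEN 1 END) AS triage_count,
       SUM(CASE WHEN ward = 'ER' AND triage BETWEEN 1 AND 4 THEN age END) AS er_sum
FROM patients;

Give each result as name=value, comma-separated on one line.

triage_count=5, er_sum=158

[triage_count: triage = 2]
patient=Rosa: ✗
patient=Ines: ✓ → 1
patient=Kai: ✗
patient=Sven: ✓ → 1
patient=Omar: ✗
patient=Jude: ✓ → 1
patient=Hiro: ✗
patient=Wes: ✓ → 1
patient=Zane: ✓ → 1
patient=Farah: ✗
patient=Gus: ✗
patient=Uma: ✗
patient=Carmen: ✗
triage_count = COUNT(1, 1, 1, 1, 1) = 5
—
[er_sum: ward = 'ER' AND triage BETWEEN 1 AND 4]
patient=Rosa: ✗
patient=Ines: ✗
patient=Kai: ✗
patient=Sven: ✓ → 29
patient=Omar: ✗
patient=Jude: ✓ → 38
patient=Hiro: ✓ → 36
patient=Wes: ✗
patient=Zane: ✗
patient=Farah: ✗
patient=Gus: ✗
patient=Uma: ✓ → 55
patient=Carmen: ✗
er_sum = 29 + 38 + 36 + 55 = 158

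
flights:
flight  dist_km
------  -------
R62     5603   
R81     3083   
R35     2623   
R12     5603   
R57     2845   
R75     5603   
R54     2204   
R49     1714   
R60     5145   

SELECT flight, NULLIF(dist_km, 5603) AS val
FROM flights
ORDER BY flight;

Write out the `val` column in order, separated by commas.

NULL, 2623, 1714, 2204, 2845, 5145, NULL, NULL, 3083

flight=R12: dist_km=5603 vs 5603: equal → NULL
flight=R35: dist_km=2623 vs 5603: differ → 2623
flight=R49: dist_km=1714 vs 5603: differ → 1714
flight=R54: dist_km=2204 vs 5603: differ → 2204
flight=R57: dist_km=2845 vs 5603: differ → 2845
flight=R60: dist_km=5145 vs 5603: differ → 5145
flight=R62: dist_km=5603 vs 5603: equal → NULL
flight=R75: dist_km=5603 vs 5603: equal → NULL
flight=R81: dist_km=3083 vs 5603: differ → 3083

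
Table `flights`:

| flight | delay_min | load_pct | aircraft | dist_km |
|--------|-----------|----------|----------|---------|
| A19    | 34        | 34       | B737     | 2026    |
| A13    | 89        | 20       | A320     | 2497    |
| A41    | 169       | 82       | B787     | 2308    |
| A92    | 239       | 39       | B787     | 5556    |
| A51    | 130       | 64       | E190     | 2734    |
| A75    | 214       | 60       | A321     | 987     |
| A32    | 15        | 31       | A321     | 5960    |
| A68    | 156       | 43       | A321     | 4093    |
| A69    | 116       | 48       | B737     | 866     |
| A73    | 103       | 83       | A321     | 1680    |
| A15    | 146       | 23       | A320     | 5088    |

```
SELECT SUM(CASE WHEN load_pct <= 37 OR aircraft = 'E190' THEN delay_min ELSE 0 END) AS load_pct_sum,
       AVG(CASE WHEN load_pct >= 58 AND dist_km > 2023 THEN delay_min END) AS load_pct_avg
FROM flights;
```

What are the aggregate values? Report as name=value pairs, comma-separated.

load_pct_sum=414, load_pct_avg=149.5

[load_pct_sum: load_pct <= 37 OR aircraft = 'E190']
flight=A19: ✓ → 34
flight=A13: ✓ → 89
flight=A41: ✗
flight=A92: ✗
flight=A51: ✓ → 130
flight=A75: ✗
flight=A32: ✓ → 15
flight=A68: ✗
flight=A69: ✗
flight=A73: ✗
flight=A15: ✓ → 146
load_pct_sum = 34 + 89 + 130 + 15 + 146 = 414
—
[load_pct_avg: load_pct >= 58 AND dist_km > 2023]
flight=A19: ✗
flight=A13: ✗
flight=A41: ✓ → 169
flight=A92: ✗
flight=A51: ✓ → 130
flight=A75: ✗
flight=A32: ✗
flight=A68: ✗
flight=A69: ✗
flight=A73: ✗
flight=A15: ✗
load_pct_avg = (169 + 130) / 2 = 149.5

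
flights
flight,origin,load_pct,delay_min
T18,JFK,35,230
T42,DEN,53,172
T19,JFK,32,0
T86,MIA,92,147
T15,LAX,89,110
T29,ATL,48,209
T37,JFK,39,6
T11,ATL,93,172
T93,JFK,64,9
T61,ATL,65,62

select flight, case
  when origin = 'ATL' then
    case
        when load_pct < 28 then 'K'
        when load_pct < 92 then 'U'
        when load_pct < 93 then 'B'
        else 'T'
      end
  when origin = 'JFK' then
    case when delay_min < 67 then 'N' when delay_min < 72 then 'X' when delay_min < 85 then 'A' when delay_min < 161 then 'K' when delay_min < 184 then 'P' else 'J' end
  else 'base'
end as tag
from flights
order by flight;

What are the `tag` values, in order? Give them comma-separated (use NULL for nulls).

T, base, J, N, U, N, base, U, base, N

flight=T11: origin='ATL' → inner[ELSE] → T
flight=T15: origin='LAX' → outer ELSE → base
flight=T18: origin='JFK' → inner[ELSE] → J
flight=T19: origin='JFK' → inner[delay_min < 67] → N
flight=T29: origin='ATL' → inner[load_pct < 92] → U
flight=T37: origin='JFK' → inner[delay_min < 67] → N
flight=T42: origin='DEN' → outer ELSE → base
flight=T61: origin='ATL' → inner[load_pct < 92] → U
flight=T86: origin='MIA' → outer ELSE → base
flight=T93: origin='JFK' → inner[delay_min < 67] → N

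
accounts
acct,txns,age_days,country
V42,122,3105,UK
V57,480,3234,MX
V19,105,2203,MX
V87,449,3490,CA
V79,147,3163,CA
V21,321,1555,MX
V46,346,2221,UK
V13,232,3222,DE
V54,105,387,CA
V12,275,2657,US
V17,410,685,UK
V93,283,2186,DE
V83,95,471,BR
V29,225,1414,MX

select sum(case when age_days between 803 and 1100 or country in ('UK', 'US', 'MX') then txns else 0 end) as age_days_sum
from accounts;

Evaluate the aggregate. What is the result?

2284

acct=V42: ✓ → 122
acct=V57: ✓ → 480
acct=V19: ✓ → 105
acct=V87: ✗
acct=V79: ✗
acct=V21: ✓ → 321
acct=V46: ✓ → 346
acct=V13: ✗
acct=V54: ✗
acct=V12: ✓ → 275
acct=V17: ✓ → 410
acct=V93: ✗
acct=V83: ✗
acct=V29: ✓ → 225
age_days_sum = 122 + 480 + 105 + 321 + 346 + 275 + 410 + 225 = 2284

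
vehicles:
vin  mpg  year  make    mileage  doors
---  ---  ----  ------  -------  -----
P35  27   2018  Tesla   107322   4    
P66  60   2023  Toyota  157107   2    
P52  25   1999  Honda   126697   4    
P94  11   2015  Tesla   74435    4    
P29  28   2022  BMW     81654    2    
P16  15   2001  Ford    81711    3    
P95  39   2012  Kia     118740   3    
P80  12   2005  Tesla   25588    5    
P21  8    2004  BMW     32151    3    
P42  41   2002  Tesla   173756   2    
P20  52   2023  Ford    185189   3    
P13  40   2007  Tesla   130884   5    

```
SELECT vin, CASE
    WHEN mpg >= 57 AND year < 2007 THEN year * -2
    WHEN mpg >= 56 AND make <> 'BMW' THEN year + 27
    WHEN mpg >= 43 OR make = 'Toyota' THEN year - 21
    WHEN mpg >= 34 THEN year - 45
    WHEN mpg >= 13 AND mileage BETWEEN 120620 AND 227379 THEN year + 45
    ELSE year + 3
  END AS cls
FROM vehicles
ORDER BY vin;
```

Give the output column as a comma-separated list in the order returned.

vin=P13: mpg >= 34 → 1962
vin=P16: ELSE → 2004
vin=P20: mpg >= 43 OR make = 'Toyota' → 2002
vin=P21: ELSE → 2007
vin=P29: ELSE → 2025
vin=P35: ELSE → 2021
vin=P42: mpg >= 34 → 1957
vin=P52: mpg >= 13 AND mileage BETWEEN 120620 AND 227379 → 2044
vin=P66: mpg >= 56 AND make <> 'BMW' → 2050
vin=P80: ELSE → 2008
vin=P94: ELSE → 2018
vin=P95: mpg >= 34 → 1967

1962, 2004, 2002, 2007, 2025, 2021, 1957, 2044, 2050, 2008, 2018, 1967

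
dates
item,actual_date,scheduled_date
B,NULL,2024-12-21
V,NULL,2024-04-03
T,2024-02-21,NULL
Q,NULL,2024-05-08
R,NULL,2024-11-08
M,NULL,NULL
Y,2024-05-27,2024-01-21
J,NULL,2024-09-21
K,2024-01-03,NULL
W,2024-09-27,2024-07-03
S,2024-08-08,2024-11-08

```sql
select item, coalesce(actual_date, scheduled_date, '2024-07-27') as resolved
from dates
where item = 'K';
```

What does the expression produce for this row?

item = K: actual_date=2024-01-03, scheduled_date=NULL.
actual_date=2024-01-03 → 2024-01-03

2024-01-03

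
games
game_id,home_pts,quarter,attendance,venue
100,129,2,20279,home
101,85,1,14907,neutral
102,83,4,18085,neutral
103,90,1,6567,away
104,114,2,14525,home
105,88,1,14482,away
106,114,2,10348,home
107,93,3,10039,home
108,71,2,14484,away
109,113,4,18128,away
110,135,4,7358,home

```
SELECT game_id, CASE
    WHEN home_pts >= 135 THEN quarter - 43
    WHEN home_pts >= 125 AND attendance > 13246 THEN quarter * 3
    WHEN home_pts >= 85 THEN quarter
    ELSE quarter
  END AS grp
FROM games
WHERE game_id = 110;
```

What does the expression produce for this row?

-39

game_id = 110: home_pts=135, quarter=4, attendance=7358, venue=home.
home_pts >= 135 → true → -39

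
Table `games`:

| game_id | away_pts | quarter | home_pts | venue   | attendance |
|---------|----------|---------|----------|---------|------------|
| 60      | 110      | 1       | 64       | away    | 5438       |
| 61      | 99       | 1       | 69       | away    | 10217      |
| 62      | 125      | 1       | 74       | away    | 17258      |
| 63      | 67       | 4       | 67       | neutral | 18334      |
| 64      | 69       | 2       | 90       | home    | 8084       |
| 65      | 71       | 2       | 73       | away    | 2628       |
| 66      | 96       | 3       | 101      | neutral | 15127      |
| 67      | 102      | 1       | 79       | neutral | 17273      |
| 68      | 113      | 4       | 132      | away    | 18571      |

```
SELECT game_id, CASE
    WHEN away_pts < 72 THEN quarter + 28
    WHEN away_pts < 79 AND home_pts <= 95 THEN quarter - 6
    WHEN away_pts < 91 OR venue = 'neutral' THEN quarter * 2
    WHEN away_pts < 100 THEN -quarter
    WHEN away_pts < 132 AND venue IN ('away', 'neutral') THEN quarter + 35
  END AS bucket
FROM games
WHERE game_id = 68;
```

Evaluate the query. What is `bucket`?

39

game_id = 68: away_pts=113, quarter=4, home_pts=132, venue=away, attendance=18571.
away_pts < 72 → false
away_pts < 79 AND home_pts <= 95 → false
away_pts < 91 OR venue = 'neutral' → false
away_pts < 100 → false
away_pts < 132 AND venue IN ('away', 'neutral') → true → 39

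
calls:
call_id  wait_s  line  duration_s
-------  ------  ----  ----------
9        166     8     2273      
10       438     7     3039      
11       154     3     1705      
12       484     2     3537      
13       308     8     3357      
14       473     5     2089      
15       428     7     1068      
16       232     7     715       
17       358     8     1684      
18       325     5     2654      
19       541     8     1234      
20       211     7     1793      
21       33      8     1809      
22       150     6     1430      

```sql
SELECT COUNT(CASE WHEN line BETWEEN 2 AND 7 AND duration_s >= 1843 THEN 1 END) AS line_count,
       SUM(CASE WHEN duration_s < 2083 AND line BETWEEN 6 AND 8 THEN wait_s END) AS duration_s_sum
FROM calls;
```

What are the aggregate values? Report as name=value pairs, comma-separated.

[line_count: line BETWEEN 2 AND 7 AND duration_s >= 1843]
call_id=9: ✗
call_id=10: ✓ → 1
call_id=11: ✗
call_id=12: ✓ → 1
call_id=13: ✗
call_id=14: ✓ → 1
call_id=15: ✗
call_id=16: ✗
call_id=17: ✗
call_id=18: ✓ → 1
call_id=19: ✗
call_id=20: ✗
call_id=21: ✗
call_id=22: ✗
line_count = COUNT(1, 1, 1, 1) = 4
—
[duration_s_sum: duration_s < 2083 AND line BETWEEN 6 AND 8]
call_id=9: ✗
call_id=10: ✗
call_id=11: ✗
call_id=12: ✗
call_id=13: ✗
call_id=14: ✗
call_id=15: ✓ → 428
call_id=16: ✓ → 232
call_id=17: ✓ → 358
call_id=18: ✗
call_id=19: ✓ → 541
call_id=20: ✓ → 211
call_id=21: ✓ → 33
call_id=22: ✓ → 150
duration_s_sum = 428 + 232 + 358 + 541 + 211 + 33 + 150 = 1953

line_count=4, duration_s_sum=1953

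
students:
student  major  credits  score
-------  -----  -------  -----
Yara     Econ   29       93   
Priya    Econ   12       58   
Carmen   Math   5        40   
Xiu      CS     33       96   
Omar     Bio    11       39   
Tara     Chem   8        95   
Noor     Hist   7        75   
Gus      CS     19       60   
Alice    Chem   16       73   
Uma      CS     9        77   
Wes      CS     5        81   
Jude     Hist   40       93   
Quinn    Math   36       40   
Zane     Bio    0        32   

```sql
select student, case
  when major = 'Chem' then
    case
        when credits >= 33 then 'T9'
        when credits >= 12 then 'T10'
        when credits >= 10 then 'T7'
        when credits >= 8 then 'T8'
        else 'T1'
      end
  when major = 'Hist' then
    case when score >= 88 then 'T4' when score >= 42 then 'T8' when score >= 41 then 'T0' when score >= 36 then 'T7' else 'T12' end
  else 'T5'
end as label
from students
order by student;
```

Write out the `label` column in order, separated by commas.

student=Alice: major='Chem' → inner[credits >= 12] → T10
student=Carmen: major='Math' → outer ELSE → T5
student=Gus: major='CS' → outer ELSE → T5
student=Jude: major='Hist' → inner[score >= 88] → T4
student=Noor: major='Hist' → inner[score >= 42] → T8
student=Omar: major='Bio' → outer ELSE → T5
student=Priya: major='Econ' → outer ELSE → T5
student=Quinn: major='Math' → outer ELSE → T5
student=Tara: major='Chem' → inner[credits >= 8] → T8
student=Uma: major='CS' → outer ELSE → T5
student=Wes: major='CS' → outer ELSE → T5
student=Xiu: major='CS' → outer ELSE → T5
student=Yara: major='Econ' → outer ELSE → T5
student=Zane: major='Bio' → outer ELSE → T5

T10, T5, T5, T4, T8, T5, T5, T5, T8, T5, T5, T5, T5, T5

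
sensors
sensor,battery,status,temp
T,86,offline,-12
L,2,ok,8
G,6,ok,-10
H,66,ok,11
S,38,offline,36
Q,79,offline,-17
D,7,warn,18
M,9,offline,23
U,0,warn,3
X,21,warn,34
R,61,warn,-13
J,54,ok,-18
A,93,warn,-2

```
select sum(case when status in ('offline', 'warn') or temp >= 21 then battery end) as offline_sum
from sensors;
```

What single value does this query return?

394

sensor=T: ✓ → 86
sensor=L: ✗
sensor=G: ✗
sensor=H: ✗
sensor=S: ✓ → 38
sensor=Q: ✓ → 79
sensor=D: ✓ → 7
sensor=M: ✓ → 9
sensor=U: ✓ → 0
sensor=X: ✓ → 21
sensor=R: ✓ → 61
sensor=J: ✗
sensor=A: ✓ → 93
offline_sum = 86 + 38 + 79 + 7 + 9 + 21 + 61 + 93 = 394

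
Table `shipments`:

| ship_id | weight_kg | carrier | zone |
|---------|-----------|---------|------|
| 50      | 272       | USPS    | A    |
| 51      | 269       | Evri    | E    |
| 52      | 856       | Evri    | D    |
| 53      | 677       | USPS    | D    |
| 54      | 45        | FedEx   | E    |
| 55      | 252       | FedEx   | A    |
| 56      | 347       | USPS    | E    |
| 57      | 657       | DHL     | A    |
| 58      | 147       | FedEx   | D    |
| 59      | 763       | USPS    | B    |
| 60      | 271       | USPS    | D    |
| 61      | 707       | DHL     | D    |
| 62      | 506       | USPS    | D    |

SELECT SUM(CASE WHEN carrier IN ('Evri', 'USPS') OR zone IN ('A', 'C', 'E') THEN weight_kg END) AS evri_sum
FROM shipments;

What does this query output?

4915

ship_id=50: ✓ → 272
ship_id=51: ✓ → 269
ship_id=52: ✓ → 856
ship_id=53: ✓ → 677
ship_id=54: ✓ → 45
ship_id=55: ✓ → 252
ship_id=56: ✓ → 347
ship_id=57: ✓ → 657
ship_id=58: ✗
ship_id=59: ✓ → 763
ship_id=60: ✓ → 271
ship_id=61: ✗
ship_id=62: ✓ → 506
evri_sum = 272 + 269 + 856 + 677 + 45 + 252 + 347 + 657 + 763 + 271 + 506 = 4915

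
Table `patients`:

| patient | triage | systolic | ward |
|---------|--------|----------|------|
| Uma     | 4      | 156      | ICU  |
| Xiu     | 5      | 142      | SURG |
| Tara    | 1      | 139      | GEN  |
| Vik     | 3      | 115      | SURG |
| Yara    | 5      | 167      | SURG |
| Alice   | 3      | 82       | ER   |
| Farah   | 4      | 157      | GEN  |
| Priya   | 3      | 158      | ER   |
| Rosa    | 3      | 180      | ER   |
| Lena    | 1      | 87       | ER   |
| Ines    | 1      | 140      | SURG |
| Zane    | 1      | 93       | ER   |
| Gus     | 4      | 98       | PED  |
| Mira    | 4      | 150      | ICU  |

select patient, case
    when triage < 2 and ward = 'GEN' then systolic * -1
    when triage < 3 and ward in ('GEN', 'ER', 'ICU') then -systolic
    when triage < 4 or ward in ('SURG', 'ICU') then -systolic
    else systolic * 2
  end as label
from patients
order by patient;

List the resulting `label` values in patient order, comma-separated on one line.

-82, 314, 196, -140, -87, -150, -158, -180, -139, -156, -115, -142, -167, -93

patient=Alice: triage < 4 or ward in ('SURG', 'ICU') → -82
patient=Farah: ELSE → 314
patient=Gus: ELSE → 196
patient=Ines: triage < 4 or ward in ('SURG', 'ICU') → -140
patient=Lena: triage < 3 and ward in ('GEN', 'ER', 'ICU') → -87
patient=Mira: triage < 4 or ward in ('SURG', 'ICU') → -150
patient=Priya: triage < 4 or ward in ('SURG', 'ICU') → -158
patient=Rosa: triage < 4 or ward in ('SURG', 'ICU') → -180
patient=Tara: triage < 2 and ward = 'GEN' → -139
patient=Uma: triage < 4 or ward in ('SURG', 'ICU') → -156
patient=Vik: triage < 4 or ward in ('SURG', 'ICU') → -115
patient=Xiu: triage < 4 or ward in ('SURG', 'ICU') → -142
patient=Yara: triage < 4 or ward in ('SURG', 'ICU') → -167
patient=Zane: triage < 3 and ward in ('GEN', 'ER', 'ICU') → -93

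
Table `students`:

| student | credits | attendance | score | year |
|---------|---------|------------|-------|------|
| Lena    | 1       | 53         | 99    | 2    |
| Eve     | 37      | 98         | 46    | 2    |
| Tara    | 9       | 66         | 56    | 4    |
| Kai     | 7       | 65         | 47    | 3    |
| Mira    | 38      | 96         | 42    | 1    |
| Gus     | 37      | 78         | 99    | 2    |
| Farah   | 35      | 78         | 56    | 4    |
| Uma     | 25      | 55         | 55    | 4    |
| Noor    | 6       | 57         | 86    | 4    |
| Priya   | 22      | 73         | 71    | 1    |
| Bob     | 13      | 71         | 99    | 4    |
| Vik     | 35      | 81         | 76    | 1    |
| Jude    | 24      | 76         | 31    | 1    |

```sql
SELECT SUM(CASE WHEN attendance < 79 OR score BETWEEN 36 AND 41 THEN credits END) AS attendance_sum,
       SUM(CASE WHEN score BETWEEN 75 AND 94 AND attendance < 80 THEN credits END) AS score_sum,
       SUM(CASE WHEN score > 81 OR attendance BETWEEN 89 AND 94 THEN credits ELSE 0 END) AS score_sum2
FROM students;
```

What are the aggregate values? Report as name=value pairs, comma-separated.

attendance_sum=179, score_sum=6, score_sum2=57

[attendance_sum: attendance < 79 OR score BETWEEN 36 AND 41]
student=Lena: ✓ → 1
student=Eve: ✗
student=Tara: ✓ → 9
student=Kai: ✓ → 7
student=Mira: ✗
student=Gus: ✓ → 37
student=Farah: ✓ → 35
student=Uma: ✓ → 25
student=Noor: ✓ → 6
student=Priya: ✓ → 22
student=Bob: ✓ → 13
student=Vik: ✗
student=Jude: ✓ → 24
attendance_sum = 1 + 9 + 7 + 37 + 35 + 25 + 6 + 22 + 13 + 24 = 179
—
[score_sum: score BETWEEN 75 AND 94 AND attendance < 80]
student=Lena: ✗
student=Eve: ✗
student=Tara: ✗
student=Kai: ✗
student=Mira: ✗
student=Gus: ✗
student=Farah: ✗
student=Uma: ✗
student=Noor: ✓ → 6
student=Priya: ✗
student=Bob: ✗
student=Vik: ✗
student=Jude: ✗
score_sum = 6
—
[score_sum2: score > 81 OR attendance BETWEEN 89 AND 94]
student=Lena: ✓ → 1
student=Eve: ✗
student=Tara: ✗
student=Kai: ✗
student=Mira: ✗
student=Gus: ✓ → 37
student=Farah: ✗
student=Uma: ✗
student=Noor: ✓ → 6
student=Priya: ✗
student=Bob: ✓ → 13
student=Vik: ✗
student=Jude: ✗
score_sum2 = 1 + 37 + 6 + 13 = 57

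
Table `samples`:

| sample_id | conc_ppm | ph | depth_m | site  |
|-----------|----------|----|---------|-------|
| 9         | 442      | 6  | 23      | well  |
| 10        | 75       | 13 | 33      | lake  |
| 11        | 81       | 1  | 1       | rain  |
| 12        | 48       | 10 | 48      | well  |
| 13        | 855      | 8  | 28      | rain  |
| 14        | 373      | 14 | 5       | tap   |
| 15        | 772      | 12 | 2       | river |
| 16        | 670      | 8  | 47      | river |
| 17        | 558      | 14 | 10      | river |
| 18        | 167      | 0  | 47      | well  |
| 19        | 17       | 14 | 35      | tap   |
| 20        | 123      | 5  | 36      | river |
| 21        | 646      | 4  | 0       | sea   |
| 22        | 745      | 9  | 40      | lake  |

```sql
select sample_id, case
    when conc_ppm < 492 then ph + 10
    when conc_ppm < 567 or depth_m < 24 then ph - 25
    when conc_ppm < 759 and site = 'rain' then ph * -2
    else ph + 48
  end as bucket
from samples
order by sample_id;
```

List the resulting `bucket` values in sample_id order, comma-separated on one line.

16, 23, 11, 20, 56, 24, -13, 56, -11, 10, 24, 15, -21, 57

sample_id=9: conc_ppm < 492 → 16
sample_id=10: conc_ppm < 492 → 23
sample_id=11: conc_ppm < 492 → 11
sample_id=12: conc_ppm < 492 → 20
sample_id=13: ELSE → 56
sample_id=14: conc_ppm < 492 → 24
sample_id=15: conc_ppm < 567 or depth_m < 24 → -13
sample_id=16: ELSE → 56
sample_id=17: conc_ppm < 567 or depth_m < 24 → -11
sample_id=18: conc_ppm < 492 → 10
sample_id=19: conc_ppm < 492 → 24
sample_id=20: conc_ppm < 492 → 15
sample_id=21: conc_ppm < 567 or depth_m < 24 → -21
sample_id=22: ELSE → 57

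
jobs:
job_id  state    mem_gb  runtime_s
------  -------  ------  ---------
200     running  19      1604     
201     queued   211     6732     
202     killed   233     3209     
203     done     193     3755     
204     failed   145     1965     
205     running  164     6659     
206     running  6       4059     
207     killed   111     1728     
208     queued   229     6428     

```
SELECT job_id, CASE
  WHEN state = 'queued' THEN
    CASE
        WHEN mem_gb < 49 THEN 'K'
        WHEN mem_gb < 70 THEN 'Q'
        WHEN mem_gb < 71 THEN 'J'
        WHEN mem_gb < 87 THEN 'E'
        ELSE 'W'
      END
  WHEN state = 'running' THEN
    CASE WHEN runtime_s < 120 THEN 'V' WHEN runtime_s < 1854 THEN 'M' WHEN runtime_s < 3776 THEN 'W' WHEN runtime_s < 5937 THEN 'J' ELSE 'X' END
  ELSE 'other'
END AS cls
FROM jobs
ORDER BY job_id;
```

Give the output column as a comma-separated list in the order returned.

M, W, other, other, other, X, J, other, W

job_id=200: state='running' → inner[runtime_s < 1854] → M
job_id=201: state='queued' → inner[ELSE] → W
job_id=202: state='killed' → outer ELSE → other
job_id=203: state='done' → outer ELSE → other
job_id=204: state='failed' → outer ELSE → other
job_id=205: state='running' → inner[ELSE] → X
job_id=206: state='running' → inner[runtime_s < 5937] → J
job_id=207: state='killed' → outer ELSE → other
job_id=208: state='queued' → inner[ELSE] → W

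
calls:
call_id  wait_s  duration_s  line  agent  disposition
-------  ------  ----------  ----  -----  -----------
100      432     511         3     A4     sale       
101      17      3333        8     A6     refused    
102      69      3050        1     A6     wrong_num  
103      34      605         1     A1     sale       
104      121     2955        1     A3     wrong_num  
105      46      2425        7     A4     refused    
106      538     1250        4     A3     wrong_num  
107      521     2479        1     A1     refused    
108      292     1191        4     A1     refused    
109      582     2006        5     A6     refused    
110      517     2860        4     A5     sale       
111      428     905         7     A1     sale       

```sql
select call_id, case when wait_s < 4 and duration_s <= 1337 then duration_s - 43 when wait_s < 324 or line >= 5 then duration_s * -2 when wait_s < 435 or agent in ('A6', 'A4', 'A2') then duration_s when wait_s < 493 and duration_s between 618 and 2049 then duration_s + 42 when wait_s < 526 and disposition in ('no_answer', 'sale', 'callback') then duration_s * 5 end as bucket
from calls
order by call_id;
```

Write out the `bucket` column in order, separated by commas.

call_id=100: wait_s < 435 or agent in ('A6', 'A4', 'A2') → 511
call_id=101: wait_s < 324 or line >= 5 → -6666
call_id=102: wait_s < 324 or line >= 5 → -6100
call_id=103: wait_s < 324 or line >= 5 → -1210
call_id=104: wait_s < 324 or line >= 5 → -5910
call_id=105: wait_s < 324 or line >= 5 → -4850
call_id=106: (no match → NULL) → NULL
call_id=107: (no match → NULL) → NULL
call_id=108: wait_s < 324 or line >= 5 → -2382
call_id=109: wait_s < 324 or line >= 5 → -4012
call_id=110: wait_s < 526 and disposition in ('no_answer', 'sale', 'callback') → 14300
call_id=111: wait_s < 324 or line >= 5 → -1810

511, -6666, -6100, -1210, -5910, -4850, NULL, NULL, -2382, -4012, 14300, -1810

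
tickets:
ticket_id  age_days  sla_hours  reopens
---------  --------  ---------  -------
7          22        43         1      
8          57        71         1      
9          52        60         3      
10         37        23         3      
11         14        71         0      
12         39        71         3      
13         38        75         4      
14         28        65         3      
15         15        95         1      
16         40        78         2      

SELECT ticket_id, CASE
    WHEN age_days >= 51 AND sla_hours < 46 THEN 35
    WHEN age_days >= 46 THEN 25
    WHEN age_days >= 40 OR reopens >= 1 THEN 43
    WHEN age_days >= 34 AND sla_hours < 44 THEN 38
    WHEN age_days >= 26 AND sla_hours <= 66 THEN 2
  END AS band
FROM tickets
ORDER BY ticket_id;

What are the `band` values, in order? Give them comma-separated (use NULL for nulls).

ticket_id=7: age_days >= 40 OR reopens >= 1 → 43
ticket_id=8: age_days >= 46 → 25
ticket_id=9: age_days >= 46 → 25
ticket_id=10: age_days >= 40 OR reopens >= 1 → 43
ticket_id=11: (no match → NULL) → NULL
ticket_id=12: age_days >= 40 OR reopens >= 1 → 43
ticket_id=13: age_days >= 40 OR reopens >= 1 → 43
ticket_id=14: age_days >= 40 OR reopens >= 1 → 43
ticket_id=15: age_days >= 40 OR reopens >= 1 → 43
ticket_id=16: age_days >= 40 OR reopens >= 1 → 43

43, 25, 25, 43, NULL, 43, 43, 43, 43, 43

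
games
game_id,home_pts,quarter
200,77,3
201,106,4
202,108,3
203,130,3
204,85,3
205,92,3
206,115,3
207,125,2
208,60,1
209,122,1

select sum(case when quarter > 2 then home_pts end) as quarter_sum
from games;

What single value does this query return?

game_id=200: ✓ → 77
game_id=201: ✓ → 106
game_id=202: ✓ → 108
game_id=203: ✓ → 130
game_id=204: ✓ → 85
game_id=205: ✓ → 92
game_id=206: ✓ → 115
game_id=207: ✗
game_id=208: ✗
game_id=209: ✗
quarter_sum = 77 + 106 + 108 + 130 + 85 + 92 + 115 = 713

713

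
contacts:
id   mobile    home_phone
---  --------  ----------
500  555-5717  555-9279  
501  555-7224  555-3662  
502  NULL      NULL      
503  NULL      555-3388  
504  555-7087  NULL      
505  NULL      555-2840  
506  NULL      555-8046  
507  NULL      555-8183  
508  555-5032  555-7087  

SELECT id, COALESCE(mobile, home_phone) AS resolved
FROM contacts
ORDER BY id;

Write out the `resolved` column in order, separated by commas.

id=500: mobile=555-5717 → 555-5717
id=501: mobile=555-7224 → 555-7224
id=502: mobile=NULL, home_phone=NULL (all NULL) → NULL
id=503: mobile=NULL, home_phone=555-3388 → 555-3388
id=504: mobile=555-7087 → 555-7087
id=505: mobile=NULL, home_phone=555-2840 → 555-2840
id=506: mobile=NULL, home_phone=555-8046 → 555-8046
id=507: mobile=NULL, home_phone=555-8183 → 555-8183
id=508: mobile=555-5032 → 555-5032

555-5717, 555-7224, NULL, 555-3388, 555-7087, 555-2840, 555-8046, 555-8183, 555-5032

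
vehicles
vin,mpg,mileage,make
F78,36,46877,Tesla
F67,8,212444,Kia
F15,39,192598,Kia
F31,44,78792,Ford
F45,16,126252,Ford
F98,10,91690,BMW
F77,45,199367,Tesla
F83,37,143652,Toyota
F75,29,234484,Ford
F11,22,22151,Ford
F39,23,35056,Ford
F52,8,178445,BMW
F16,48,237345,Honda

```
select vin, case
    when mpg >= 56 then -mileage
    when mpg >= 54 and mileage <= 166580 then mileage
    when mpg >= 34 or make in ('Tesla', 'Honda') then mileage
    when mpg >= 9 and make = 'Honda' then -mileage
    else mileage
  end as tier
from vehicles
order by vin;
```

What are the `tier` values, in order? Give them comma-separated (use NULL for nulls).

22151, 192598, 237345, 78792, 35056, 126252, 178445, 212444, 234484, 199367, 46877, 143652, 91690

vin=F11: ELSE → 22151
vin=F15: mpg >= 34 or make in ('Tesla', 'Honda') → 192598
vin=F16: mpg >= 34 or make in ('Tesla', 'Honda') → 237345
vin=F31: mpg >= 34 or make in ('Tesla', 'Honda') → 78792
vin=F39: ELSE → 35056
vin=F45: ELSE → 126252
vin=F52: ELSE → 178445
vin=F67: ELSE → 212444
vin=F75: ELSE → 234484
vin=F77: mpg >= 34 or make in ('Tesla', 'Honda') → 199367
vin=F78: mpg >= 34 or make in ('Tesla', 'Honda') → 46877
vin=F83: mpg >= 34 or make in ('Tesla', 'Honda') → 143652
vin=F98: ELSE → 91690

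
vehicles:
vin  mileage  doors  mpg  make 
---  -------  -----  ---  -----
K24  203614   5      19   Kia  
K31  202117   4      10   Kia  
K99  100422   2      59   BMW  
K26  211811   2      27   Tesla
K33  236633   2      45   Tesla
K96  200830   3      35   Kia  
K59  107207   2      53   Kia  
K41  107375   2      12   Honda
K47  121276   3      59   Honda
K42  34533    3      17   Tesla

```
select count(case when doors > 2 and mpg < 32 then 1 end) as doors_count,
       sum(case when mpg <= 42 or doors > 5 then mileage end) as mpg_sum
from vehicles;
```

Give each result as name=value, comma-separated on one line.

[doors_count: doors > 2 and mpg < 32]
vin=K24: ✓ → 1
vin=K31: ✓ → 1
vin=K99: ✗
vin=K26: ✗
vin=K33: ✗
vin=K96: ✗
vin=K59: ✗
vin=K41: ✗
vin=K47: ✗
vin=K42: ✓ → 1
doors_count = COUNT(1, 1, 1) = 3
—
[mpg_sum: mpg <= 42 or doors > 5]
vin=K24: ✓ → 203614
vin=K31: ✓ → 202117
vin=K99: ✗
vin=K26: ✓ → 211811
vin=K33: ✗
vin=K96: ✓ → 200830
vin=K59: ✗
vin=K41: ✓ → 107375
vin=K47: ✗
vin=K42: ✓ → 34533
mpg_sum = 203614 + 202117 + 211811 + 200830 + 107375 + 34533 = 960280

doors_count=3, mpg_sum=960280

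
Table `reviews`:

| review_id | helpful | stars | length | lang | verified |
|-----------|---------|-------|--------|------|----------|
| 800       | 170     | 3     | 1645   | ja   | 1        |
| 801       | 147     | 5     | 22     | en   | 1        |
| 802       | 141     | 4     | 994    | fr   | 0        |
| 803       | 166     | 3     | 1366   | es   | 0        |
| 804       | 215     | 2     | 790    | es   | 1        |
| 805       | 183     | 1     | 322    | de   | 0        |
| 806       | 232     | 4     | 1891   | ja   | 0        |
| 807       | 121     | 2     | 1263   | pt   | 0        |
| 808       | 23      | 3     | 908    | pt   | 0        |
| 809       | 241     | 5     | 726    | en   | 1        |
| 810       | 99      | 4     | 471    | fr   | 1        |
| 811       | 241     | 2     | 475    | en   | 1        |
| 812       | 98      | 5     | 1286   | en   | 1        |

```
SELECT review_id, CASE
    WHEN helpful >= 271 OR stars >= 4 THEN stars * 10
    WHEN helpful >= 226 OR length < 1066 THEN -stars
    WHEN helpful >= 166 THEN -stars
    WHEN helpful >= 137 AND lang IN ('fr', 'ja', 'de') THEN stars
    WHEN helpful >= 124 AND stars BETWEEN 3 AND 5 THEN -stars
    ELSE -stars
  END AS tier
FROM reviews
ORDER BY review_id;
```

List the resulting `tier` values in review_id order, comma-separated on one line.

-3, 50, 40, -3, -2, -1, 40, -2, -3, 50, 40, -2, 50

review_id=800: helpful >= 166 → -3
review_id=801: helpful >= 271 OR stars >= 4 → 50
review_id=802: helpful >= 271 OR stars >= 4 → 40
review_id=803: helpful >= 166 → -3
review_id=804: helpful >= 226 OR length < 1066 → -2
review_id=805: helpful >= 226 OR length < 1066 → -1
review_id=806: helpful >= 271 OR stars >= 4 → 40
review_id=807: ELSE → -2
review_id=808: helpful >= 226 OR length < 1066 → -3
review_id=809: helpful >= 271 OR stars >= 4 → 50
review_id=810: helpful >= 271 OR stars >= 4 → 40
review_id=811: helpful >= 226 OR length < 1066 → -2
review_id=812: helpful >= 271 OR stars >= 4 → 50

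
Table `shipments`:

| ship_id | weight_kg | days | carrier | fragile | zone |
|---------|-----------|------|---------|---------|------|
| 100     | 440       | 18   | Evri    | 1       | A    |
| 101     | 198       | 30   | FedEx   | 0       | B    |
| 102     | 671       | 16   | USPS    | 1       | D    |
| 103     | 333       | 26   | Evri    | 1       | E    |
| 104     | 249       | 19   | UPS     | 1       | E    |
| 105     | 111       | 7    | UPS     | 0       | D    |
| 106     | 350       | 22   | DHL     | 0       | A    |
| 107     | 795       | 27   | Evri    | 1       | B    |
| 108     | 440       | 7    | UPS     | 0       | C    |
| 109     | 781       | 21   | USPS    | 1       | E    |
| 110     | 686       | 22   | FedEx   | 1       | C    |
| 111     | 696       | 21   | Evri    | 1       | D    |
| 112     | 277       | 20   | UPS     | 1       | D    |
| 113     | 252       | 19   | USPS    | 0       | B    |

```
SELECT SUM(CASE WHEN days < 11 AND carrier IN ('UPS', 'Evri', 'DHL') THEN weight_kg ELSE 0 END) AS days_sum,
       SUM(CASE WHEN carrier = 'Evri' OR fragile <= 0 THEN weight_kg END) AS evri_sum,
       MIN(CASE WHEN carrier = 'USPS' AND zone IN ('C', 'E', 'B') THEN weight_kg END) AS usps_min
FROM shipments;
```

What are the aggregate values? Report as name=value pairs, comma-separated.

[days_sum: days < 11 AND carrier IN ('UPS', 'Evri', 'DHL')]
ship_id=100: ✗
ship_id=101: ✗
ship_id=102: ✗
ship_id=103: ✗
ship_id=104: ✗
ship_id=105: ✓ → 111
ship_id=106: ✗
ship_id=107: ✗
ship_id=108: ✓ → 440
ship_id=109: ✗
ship_id=110: ✗
ship_id=111: ✗
ship_id=112: ✗
ship_id=113: ✗
days_sum = 111 + 440 = 551
—
[evri_sum: carrier = 'Evri' OR fragile <= 0]
ship_id=100: ✓ → 440
ship_id=101: ✓ → 198
ship_id=102: ✗
ship_id=103: ✓ → 333
ship_id=104: ✗
ship_id=105: ✓ → 111
ship_id=106: ✓ → 350
ship_id=107: ✓ → 795
ship_id=108: ✓ → 440
ship_id=109: ✗
ship_id=110: ✗
ship_id=111: ✓ → 696
ship_id=112: ✗
ship_id=113: ✓ → 252
evri_sum = 440 + 198 + 333 + 111 + 350 + 795 + 440 + 696 + 252 = 3615
—
[usps_min: carrier = 'USPS' AND zone IN ('C', 'E', 'B')]
ship_id=100: ✗
ship_id=101: ✗
ship_id=102: ✗
ship_id=103: ✗
ship_id=104: ✗
ship_id=105: ✗
ship_id=106: ✗
ship_id=107: ✗
ship_id=108: ✗
ship_id=109: ✓ → 781
ship_id=110: ✗
ship_id=111: ✗
ship_id=112: ✗
ship_id=113: ✓ → 252
usps_min = MIN(781, 252) = 252

days_sum=551, evri_sum=3615, usps_min=252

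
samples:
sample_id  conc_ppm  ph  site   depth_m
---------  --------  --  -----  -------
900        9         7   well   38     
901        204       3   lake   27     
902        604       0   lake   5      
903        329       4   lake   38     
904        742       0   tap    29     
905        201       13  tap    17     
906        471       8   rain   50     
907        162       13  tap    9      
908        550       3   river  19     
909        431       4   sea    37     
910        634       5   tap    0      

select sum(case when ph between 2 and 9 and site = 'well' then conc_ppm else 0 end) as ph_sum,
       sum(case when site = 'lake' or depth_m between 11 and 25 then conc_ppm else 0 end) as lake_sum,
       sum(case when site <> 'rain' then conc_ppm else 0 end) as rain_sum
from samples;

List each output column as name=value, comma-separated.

[ph_sum: ph between 2 and 9 and site = 'well']
sample_id=900: ✓ → 9
sample_id=901: ✗
sample_id=902: ✗
sample_id=903: ✗
sample_id=904: ✗
sample_id=905: ✗
sample_id=906: ✗
sample_id=907: ✗
sample_id=908: ✗
sample_id=909: ✗
sample_id=910: ✗
ph_sum = 9
—
[lake_sum: site = 'lake' or depth_m between 11 and 25]
sample_id=900: ✗
sample_id=901: ✓ → 204
sample_id=902: ✓ → 604
sample_id=903: ✓ → 329
sample_id=904: ✗
sample_id=905: ✓ → 201
sample_id=906: ✗
sample_id=907: ✗
sample_id=908: ✓ → 550
sample_id=909: ✗
sample_id=910: ✗
lake_sum = 204 + 604 + 329 + 201 + 550 = 1888
—
[rain_sum: site <> 'rain']
sample_id=900: ✓ → 9
sample_id=901: ✓ → 204
sample_id=902: ✓ → 604
sample_id=903: ✓ → 329
sample_id=904: ✓ → 742
sample_id=905: ✓ → 201
sample_id=906: ✗
sample_id=907: ✓ → 162
sample_id=908: ✓ → 550
sample_id=909: ✓ → 431
sample_id=910: ✓ → 634
rain_sum = 9 + 204 + 604 + 329 + 742 + 201 + 162 + 550 + 431 + 634 = 3866

ph_sum=9, lake_sum=1888, rain_sum=3866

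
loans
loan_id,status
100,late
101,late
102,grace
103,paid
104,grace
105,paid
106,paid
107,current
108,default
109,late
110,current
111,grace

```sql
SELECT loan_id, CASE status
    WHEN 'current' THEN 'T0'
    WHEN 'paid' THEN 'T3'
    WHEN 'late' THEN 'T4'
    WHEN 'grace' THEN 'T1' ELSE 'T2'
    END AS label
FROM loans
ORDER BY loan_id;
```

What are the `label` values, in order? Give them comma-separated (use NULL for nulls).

T4, T4, T1, T3, T1, T3, T3, T0, T2, T4, T0, T1

loan_id=100: status='late' → T4
loan_id=101: status='late' → T4
loan_id=102: status='grace' → T1
loan_id=103: status='paid' → T3
loan_id=104: status='grace' → T1
loan_id=105: status='paid' → T3
loan_id=106: status='paid' → T3
loan_id=107: status='current' → T0
loan_id=108: ELSE → T2
loan_id=109: status='late' → T4
loan_id=110: status='current' → T0
loan_id=111: status='grace' → T1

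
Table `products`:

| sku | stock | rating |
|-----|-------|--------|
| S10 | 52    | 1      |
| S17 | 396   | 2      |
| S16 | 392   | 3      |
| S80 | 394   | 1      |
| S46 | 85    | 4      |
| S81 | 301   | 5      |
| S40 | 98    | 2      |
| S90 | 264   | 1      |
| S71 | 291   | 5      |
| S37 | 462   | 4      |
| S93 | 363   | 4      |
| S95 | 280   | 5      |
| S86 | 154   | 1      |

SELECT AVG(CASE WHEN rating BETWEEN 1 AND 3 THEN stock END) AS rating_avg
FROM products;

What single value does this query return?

sku=S10: ✓ → 52
sku=S17: ✓ → 396
sku=S16: ✓ → 392
sku=S80: ✓ → 394
sku=S46: ✗
sku=S81: ✗
sku=S40: ✓ → 98
sku=S90: ✓ → 264
sku=S71: ✗
sku=S37: ✗
sku=S93: ✗
sku=S95: ✗
sku=S86: ✓ → 154
rating_avg = (52 + 396 + 392 + 394 + 98 + 264 + 154) / 7 = 250

250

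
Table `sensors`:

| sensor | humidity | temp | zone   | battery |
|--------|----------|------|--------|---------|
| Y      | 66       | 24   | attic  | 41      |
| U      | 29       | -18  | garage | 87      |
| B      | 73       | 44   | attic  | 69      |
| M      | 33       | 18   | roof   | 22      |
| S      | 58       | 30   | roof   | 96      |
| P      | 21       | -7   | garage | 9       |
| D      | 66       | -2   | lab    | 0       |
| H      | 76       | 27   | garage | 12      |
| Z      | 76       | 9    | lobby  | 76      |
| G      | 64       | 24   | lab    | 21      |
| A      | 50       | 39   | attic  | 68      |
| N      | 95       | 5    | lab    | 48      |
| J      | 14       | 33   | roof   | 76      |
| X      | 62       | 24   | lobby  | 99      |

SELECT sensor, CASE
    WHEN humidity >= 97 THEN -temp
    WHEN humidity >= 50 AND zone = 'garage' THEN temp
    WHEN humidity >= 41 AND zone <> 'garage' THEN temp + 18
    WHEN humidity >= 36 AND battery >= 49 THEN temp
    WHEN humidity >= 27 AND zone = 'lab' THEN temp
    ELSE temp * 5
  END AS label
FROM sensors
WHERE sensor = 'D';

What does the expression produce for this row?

16

sensor = D: humidity=66, temp=-2, zone=lab, battery=0.
humidity >= 97 → false
humidity >= 50 AND zone = 'garage' → false
humidity >= 41 AND zone <> 'garage' → true → 16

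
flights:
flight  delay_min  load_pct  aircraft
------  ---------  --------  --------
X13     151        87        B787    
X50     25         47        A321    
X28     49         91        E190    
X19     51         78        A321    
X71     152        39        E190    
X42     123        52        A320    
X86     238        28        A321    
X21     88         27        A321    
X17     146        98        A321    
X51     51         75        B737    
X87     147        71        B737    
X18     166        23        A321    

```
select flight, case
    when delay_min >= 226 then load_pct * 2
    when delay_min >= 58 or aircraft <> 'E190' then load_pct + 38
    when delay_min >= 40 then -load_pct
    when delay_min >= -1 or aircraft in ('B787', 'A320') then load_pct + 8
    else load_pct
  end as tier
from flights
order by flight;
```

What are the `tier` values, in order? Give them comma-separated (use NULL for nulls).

125, 136, 61, 116, 65, -91, 90, 85, 113, 77, 56, 109

flight=X13: delay_min >= 58 or aircraft <> 'E190' → 125
flight=X17: delay_min >= 58 or aircraft <> 'E190' → 136
flight=X18: delay_min >= 58 or aircraft <> 'E190' → 61
flight=X19: delay_min >= 58 or aircraft <> 'E190' → 116
flight=X21: delay_min >= 58 or aircraft <> 'E190' → 65
flight=X28: delay_min >= 40 → -91
flight=X42: delay_min >= 58 or aircraft <> 'E190' → 90
flight=X50: delay_min >= 58 or aircraft <> 'E190' → 85
flight=X51: delay_min >= 58 or aircraft <> 'E190' → 113
flight=X71: delay_min >= 58 or aircraft <> 'E190' → 77
flight=X86: delay_min >= 226 → 56
flight=X87: delay_min >= 58 or aircraft <> 'E190' → 109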